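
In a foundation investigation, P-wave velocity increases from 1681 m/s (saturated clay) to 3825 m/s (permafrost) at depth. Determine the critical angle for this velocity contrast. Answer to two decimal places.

At critical incidence the refracted ray runs along the interface (θ₂ = 90°), so sin θ_c = V₁/V₂.
θ_c = arcsin(1681/3825) = arcsin 0.4395 = 26.07°.

26.07°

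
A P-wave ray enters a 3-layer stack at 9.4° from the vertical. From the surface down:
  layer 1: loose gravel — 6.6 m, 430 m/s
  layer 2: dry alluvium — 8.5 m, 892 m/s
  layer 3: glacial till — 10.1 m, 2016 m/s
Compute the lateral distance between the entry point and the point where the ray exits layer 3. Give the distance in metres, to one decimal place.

16.2 m

Ray parameter p = sin 9.4° / 430 m/s = 3.7983e-04 s/m.
Layer 1: θ = 9.40°; offset = 6.6·tan 9.40° = 1.093 m.
Layer 2: sin θ = p·892 = 0.3388 → θ = 19.80°; offset = 8.5·tan 19.80° = 3.061 m.
Layer 3: sin θ = p·2016 = 0.7657 → θ = 49.97°; offset = 10.1·tan 49.97° = 12.025 m.
Total horizontal offset = 16.178 m.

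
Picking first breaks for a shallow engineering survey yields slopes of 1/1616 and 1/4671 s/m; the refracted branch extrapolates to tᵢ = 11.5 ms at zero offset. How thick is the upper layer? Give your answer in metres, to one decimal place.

9.9 m

h = tᵢ·V₁·V₂ / (2·√(V₂²−V₁²)).
√(V₂²−V₁²) = √(4671² − 1616²) = 4382.6 m/s.
h = 0.0115 s × 1616 × 4671 / (2 × 4382.6) = 9.90 m.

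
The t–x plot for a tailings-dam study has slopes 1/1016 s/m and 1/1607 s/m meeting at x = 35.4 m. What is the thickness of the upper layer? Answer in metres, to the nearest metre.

x_cross = 2h·√((V₂+V₁)/(V₂−V₁)) → h = x_cross / (2·√((V₂+V₁)/(V₂−V₁))).
√((V₂+V₁)/(V₂−V₁)) = √((1607+1016)/(1607−1016)) = 2.1067.
h = 35.4 / (2·2.1067) = 8.40 m.

8 m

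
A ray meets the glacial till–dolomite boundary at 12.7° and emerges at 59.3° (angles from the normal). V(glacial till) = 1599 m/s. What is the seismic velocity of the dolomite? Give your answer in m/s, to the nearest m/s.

sin 12.7° = 0.2198; sin 59.3° = 0.8599.
V₂ = V₁·(sin θ₂/sin θ₁) = 1599·(0.8599/0.2198) = 6253.93 m/s.

6254 m/s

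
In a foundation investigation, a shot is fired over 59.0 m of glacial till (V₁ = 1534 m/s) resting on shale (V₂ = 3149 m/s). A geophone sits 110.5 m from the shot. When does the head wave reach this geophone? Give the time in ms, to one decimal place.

θ_c = arcsin(V₁/V₂) = arcsin(1534/3149) = 29.15°, cos θ_c = 0.8733.
Intercept time tᵢ = 2h cos θ_c / V₁ = 2·59.0·0.8733/1534 = 0.06718 s.
t = x/V₂ + tᵢ = 110.5/3149 + 0.06718 = 0.10227 s.

102.3 ms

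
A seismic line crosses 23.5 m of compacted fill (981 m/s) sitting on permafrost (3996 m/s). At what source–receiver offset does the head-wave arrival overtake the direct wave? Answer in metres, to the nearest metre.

60 m

x_cross = 2h·√((V₂+V₁)/(V₂−V₁)).
(V₂+V₁)/(V₂−V₁) = (3996+981)/(3996−981) = 1.6507; √ = 1.2848.
x_cross = 2·23.5·1.2848 = 60.39 m.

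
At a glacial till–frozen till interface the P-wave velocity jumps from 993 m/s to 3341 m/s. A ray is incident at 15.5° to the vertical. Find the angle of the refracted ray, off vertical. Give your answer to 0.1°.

sin θ₁/V₁ = sin θ₂/V₂ ⇒ sin θ₂ = 3341·sin 15.5°/993 = 3341·0.2672/993 = 0.8991.
θ₂ = sin⁻¹(0.8991) = 64.04° (from vertical).

64.0°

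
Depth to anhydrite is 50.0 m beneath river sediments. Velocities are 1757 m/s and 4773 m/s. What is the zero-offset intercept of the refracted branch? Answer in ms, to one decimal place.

θ_c = arcsin(V₁/V₂) = arcsin(1757/4773) = 21.60°; cos θ_c = 0.9298.
tᵢ = 2h·cos θ_c / V₁ = 2·50.0·0.9298 / 1757 = 0.05292 s.

52.9 ms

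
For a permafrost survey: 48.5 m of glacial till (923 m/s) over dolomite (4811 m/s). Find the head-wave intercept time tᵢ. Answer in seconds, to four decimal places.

tᵢ = 2h·√(V₂²−V₁²)/(V₁V₂).
√(V₂²−V₁²) = √(4811²−923²) = 4721.6 m/s.
tᵢ = 2·48.5·4721.6/(923·4811) = 0.10314 s.

0.1031 s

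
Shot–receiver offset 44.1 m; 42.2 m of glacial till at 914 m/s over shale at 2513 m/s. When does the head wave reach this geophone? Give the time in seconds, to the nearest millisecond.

t = x/V₂ + 2h·√(V₂²−V₁²)/(V₁V₂).
√(V₂²−V₁²) = √(2513²−914²) = 2340.9 m/s; delay term = 2·42.2·2340.9/(914·2513) = 0.08602 s.
t = 44.1/2513 + 0.08602 = 0.10357 s.

0.104 s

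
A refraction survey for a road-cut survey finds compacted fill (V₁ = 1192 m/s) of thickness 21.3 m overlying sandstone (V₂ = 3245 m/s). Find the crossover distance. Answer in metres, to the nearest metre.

x_cross = 2h·√((V₂+V₁)/(V₂−V₁)).
(V₂+V₁)/(V₂−V₁) = (3245+1192)/(3245−1192) = 2.1612; √ = 1.4701.
x_cross = 2·21.3·1.4701 = 62.63 m.

63 m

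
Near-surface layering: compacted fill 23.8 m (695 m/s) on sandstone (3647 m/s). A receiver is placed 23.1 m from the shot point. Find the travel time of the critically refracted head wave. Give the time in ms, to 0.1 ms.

73.6 ms

t = x/V₂ + 2h·√(V₂²−V₁²)/(V₁V₂).
√(V₂²−V₁²) = √(3647²−695²) = 3580.2 m/s; delay term = 2·23.8·3580.2/(695·3647) = 0.06723 s.
t = 23.1/3647 + 0.06723 = 0.07357 s.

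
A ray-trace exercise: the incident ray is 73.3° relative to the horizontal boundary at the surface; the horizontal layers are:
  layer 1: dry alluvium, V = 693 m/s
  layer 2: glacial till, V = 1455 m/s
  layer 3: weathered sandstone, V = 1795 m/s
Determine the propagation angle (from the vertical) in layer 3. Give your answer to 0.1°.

48.1°

From the normal: θ₁ = 90° − 73.3° = 16.7°.
Snell's law across each interface conserves sin θ / V, so sin θ_3 = V_3·sin θ₁/V₁.
sin θ_3 = 1795 × sin 16.7° / 693 = 0.7443.
θ_3 = 48.10° from the vertical.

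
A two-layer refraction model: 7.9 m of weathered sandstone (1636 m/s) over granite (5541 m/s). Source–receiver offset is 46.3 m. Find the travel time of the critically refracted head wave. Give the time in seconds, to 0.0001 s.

θ_c = arcsin(V₁/V₂) = arcsin(1636/5541) = 17.17°, cos θ_c = 0.9554.
Intercept time tᵢ = 2h cos θ_c / V₁ = 2·7.9·0.9554/1636 = 0.00923 s.
t = x/V₂ + tᵢ = 46.3/5541 + 0.00923 = 0.01758 s.

0.0176 s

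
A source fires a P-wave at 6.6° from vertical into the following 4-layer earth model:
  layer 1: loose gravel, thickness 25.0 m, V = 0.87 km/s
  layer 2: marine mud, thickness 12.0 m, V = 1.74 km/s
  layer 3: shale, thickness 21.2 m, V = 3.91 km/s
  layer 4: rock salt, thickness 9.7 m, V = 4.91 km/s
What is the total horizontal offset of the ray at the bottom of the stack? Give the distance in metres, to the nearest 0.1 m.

Ray parameter p = sin 6.6° / 0.87 km/s = 1.3211e-01 s/km.
Layer 1: θ = 6.60°; offset = 25.0·tan 6.60° = 2.893 m.
Layer 2: sin θ = p·1.74 = 0.2299 → θ = 13.29°; offset = 12.0·tan 13.29° = 2.834 m.
Layer 3: sin θ = p·3.91 = 0.5166 → θ = 31.10°; offset = 21.2·tan 31.10° = 12.789 m.
Layer 4: sin θ = p·4.91 = 0.6487 → θ = 40.44°; offset = 9.7·tan 40.44° = 8.267 m.
Summing the layer offsets gives 26.784 m.

26.8 m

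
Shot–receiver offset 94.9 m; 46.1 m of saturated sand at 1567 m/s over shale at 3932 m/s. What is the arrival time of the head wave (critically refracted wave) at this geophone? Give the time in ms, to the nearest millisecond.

78 ms

t = x/V₂ + 2h·√(V₂²−V₁²)/(V₁V₂).
√(V₂²−V₁²) = √(3932²−1567²) = 3606.3 m/s; delay term = 2·46.1·3606.3/(1567·3932) = 0.05396 s.
t = 94.9/3932 + 0.05396 = 0.07810 s.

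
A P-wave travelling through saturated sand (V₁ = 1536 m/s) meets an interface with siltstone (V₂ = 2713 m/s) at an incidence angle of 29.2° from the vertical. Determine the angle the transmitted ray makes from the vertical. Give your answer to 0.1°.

Snell's law: sin θ₂ = (V₂/V₁)·sin θ₁ = (2713/1536)·sin 29.2° = 0.8617.
θ₂ = arcsin 0.8617 = 59.51° from the normal.

59.5°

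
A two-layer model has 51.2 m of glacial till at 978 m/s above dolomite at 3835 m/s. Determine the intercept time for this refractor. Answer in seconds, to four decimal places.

tᵢ = 2h·√(V₂²−V₁²)/(V₁V₂).
√(V₂²−V₁²) = √(3835²−978²) = 3708.2 m/s.
tᵢ = 2·51.2·3708.2/(978·3835) = 0.10124 s.

0.1012 s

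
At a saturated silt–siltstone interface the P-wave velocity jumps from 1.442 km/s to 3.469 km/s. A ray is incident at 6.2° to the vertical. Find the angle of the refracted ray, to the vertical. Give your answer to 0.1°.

15.1°

Snell's law: sin θ₂ = (V₂/V₁)·sin θ₁ = (3.469/1.442)·sin 6.2° = 0.2598.
θ₂ = sin⁻¹(0.2598) = 15.06° (from vertical).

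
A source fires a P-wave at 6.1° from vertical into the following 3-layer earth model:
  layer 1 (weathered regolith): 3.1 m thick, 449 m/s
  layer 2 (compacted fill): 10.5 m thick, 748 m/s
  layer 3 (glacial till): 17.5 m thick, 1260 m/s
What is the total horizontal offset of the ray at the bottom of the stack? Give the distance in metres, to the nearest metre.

Ray parameter p = sin 6.1° / 449 m/s = 2.3667e-04 s/m.
Layer 1: θ = 6.10°; offset = 3.1·tan 6.10° = 0.331 m.
Layer 2: sin θ = p·748 = 0.1770 → θ = 10.20°; offset = 10.5·tan 10.20° = 1.889 m.
Layer 3: sin θ = p·1260 = 0.2982 → θ = 17.35°; offset = 17.5·tan 17.35° = 5.467 m.
Σ offsets = 7.687 m.

8 m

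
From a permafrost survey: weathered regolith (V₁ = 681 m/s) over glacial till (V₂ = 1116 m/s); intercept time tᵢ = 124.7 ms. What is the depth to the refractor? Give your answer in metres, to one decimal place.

θ_c = arcsin(681/1116) = 37.61°; cos θ_c = 0.7922.
tᵢ = 2h cos θ_c/V₁ ⇒ h = tᵢ·V₁/(2 cos θ_c) = 0.1247·681/(2·0.7922) = 53.60 m.

53.6 m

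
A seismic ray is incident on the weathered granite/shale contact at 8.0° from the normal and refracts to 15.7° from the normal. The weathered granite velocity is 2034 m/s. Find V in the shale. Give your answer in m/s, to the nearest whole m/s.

3955 m/s

sin 8.0° = 0.1392; sin 15.7° = 0.2706.
V₂ = V₁·(sin θ₂/sin θ₁) = 2034·(0.2706/0.1392) = 3954.80 m/s.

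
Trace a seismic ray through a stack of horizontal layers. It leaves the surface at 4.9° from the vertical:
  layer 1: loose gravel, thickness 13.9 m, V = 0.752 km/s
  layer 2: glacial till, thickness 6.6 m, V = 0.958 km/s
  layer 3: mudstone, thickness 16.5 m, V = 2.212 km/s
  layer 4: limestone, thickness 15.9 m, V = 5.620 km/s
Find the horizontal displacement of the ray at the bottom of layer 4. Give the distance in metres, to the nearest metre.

19 m

Ray parameter p = sin 4.9° / 0.752 km/s = 1.1359e-01 s/km.
Layer 1: θ = 4.90°; offset = 13.9·tan 4.90° = 1.192 m.
Layer 2: sin θ = p·0.958 = 0.1088 → θ = 6.25°; offset = 6.6·tan 6.25° = 0.722 m.
Layer 3: sin θ = p·2.212 = 0.2513 → θ = 14.55°; offset = 16.5·tan 14.55° = 4.283 m.
Layer 4: sin θ = p·5.620 = 0.6384 → θ = 39.67°; offset = 15.9·tan 39.67° = 13.186 m.
Summing the layer offsets gives 19.383 m.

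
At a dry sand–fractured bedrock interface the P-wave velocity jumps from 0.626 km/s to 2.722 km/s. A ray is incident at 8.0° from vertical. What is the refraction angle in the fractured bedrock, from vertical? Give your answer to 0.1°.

sin θ₁/V₁ = sin θ₂/V₂ ⇒ sin θ₂ = 2.722·sin 8.0°/0.626 = 2.722·0.1392/0.626 = 0.6052.
θ₂ = arcsin 0.6052 = 37.24° from the normal.

37.2°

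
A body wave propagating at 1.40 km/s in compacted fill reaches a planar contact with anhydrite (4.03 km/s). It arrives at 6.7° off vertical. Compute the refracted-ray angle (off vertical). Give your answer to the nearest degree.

20°

Snell's law: sin θ₂ = (V₂/V₁)·sin θ₁ = (4.03/1.40)·sin 6.7° = 0.3358.
θ₂ = sin⁻¹(0.3358) = 19.62° (from vertical).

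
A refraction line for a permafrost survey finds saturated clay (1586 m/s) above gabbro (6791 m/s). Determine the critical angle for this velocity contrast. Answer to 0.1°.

13.5°

At critical incidence the refracted ray runs along the interface (θ₂ = 90°), so sin θ_c = V₁/V₂.
θ_c = arcsin(1586/6791) = arcsin 0.2335 = 13.51°.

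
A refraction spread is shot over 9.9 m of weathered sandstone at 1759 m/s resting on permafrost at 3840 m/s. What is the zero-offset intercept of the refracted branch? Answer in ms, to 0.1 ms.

θ_c = arcsin(V₁/V₂) = arcsin(1759/3840) = 27.26°; cos θ_c = 0.8889.
tᵢ = 2h·cos θ_c / V₁ = 2·9.9·0.8889 / 1759 = 0.01001 s.

10.0 ms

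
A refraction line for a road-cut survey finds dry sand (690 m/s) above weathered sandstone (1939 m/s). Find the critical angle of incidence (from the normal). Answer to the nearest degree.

21°

Critical incidence: sin θ_c = V₁/V₂ = 690/1939 = 0.3559.
θ_c = arcsin 0.3559 = 20.85°.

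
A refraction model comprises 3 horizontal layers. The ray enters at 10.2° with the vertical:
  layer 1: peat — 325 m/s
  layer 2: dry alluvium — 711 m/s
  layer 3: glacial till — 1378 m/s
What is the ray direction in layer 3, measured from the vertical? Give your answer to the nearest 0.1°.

48.7°

Ray parameter p = sin 10.2° / 325 = 5.4488e-04 s/m.
sin θ_3 = p·V_3 = 5.4488e-04 × 1378 = 0.7508.
θ_3 = 48.66° from the vertical.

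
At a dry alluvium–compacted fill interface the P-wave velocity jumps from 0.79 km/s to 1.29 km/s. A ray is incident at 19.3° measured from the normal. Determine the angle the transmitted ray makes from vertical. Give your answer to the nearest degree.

33°

Snell's law: sin θ₂ = (V₂/V₁)·sin θ₁ = (1.29/0.79)·sin 19.3° = 0.5397.
θ₂ = arcsin 0.5397 = 32.66° from the normal.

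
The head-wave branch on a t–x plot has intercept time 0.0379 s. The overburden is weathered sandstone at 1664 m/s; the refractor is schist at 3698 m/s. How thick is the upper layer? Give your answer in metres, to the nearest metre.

h = tᵢ·V₁·V₂ / (2·√(V₂²−V₁²)).
√(V₂²−V₁²) = √(3698² − 1664²) = 3302.5 m/s.
h = 0.0379 s × 1664 × 3698 / (2 × 3302.5) = 35.31 m.

35 m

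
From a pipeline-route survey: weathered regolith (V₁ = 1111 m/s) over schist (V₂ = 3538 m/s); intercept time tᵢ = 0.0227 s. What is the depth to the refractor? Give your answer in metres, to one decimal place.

13.3 m

θ_c = arcsin(1111/3538) = 18.30°; cos θ_c = 0.9494.
tᵢ = 2h cos θ_c/V₁ ⇒ h = tᵢ·V₁/(2 cos θ_c) = 0.0227·1111/(2·0.9494) = 13.28 m.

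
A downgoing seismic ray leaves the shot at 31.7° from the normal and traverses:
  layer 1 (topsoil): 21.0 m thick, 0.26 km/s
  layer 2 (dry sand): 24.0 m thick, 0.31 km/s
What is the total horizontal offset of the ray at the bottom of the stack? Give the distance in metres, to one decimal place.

Ray parameter p = sin 31.7° / 0.26 km/s = 2.0210e+00 s/km.
Layer 1: θ = 31.70°; offset = 21.0·tan 31.70° = 12.970 m.
Layer 2: sin θ = p·0.31 = 0.6265 → θ = 38.79°; offset = 24.0·tan 38.79° = 19.292 m.
Summing the layer offsets gives 32.262 m.

32.3 m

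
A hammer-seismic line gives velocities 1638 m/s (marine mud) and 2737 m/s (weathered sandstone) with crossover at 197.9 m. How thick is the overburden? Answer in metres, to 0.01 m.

49.59 m

h = (x_cross/2)·√((V₂−V₁)/(V₂+V₁)).
(V₂−V₁)/(V₂+V₁) = (2737−1638)/(2737+1638) = 0.2512; √ = 0.5012.
h = (197.9/2)·0.5012 = 49.59 m.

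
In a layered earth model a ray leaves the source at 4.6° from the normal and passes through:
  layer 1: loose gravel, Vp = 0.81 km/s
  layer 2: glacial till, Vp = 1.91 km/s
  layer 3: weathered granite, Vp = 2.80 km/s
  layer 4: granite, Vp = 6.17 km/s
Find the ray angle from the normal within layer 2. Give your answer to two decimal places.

10.90°

Snell's law across each interface conserves sin θ / V, so sin θ_2 = V_2·sin θ₁/V₁.
sin θ_2 = 1.91 × sin 4.6° / 0.81 = 0.1891.
θ_2 = arcsin 0.1891 = 10.90°.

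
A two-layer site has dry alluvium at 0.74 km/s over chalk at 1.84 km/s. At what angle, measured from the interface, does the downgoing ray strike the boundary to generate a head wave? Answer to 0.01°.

66.29°

At critical incidence the refracted ray runs along the interface (θ₂ = 90°), so sin θ_c = V₁/V₂.
θ_c = arcsin(0.74/1.84) = arcsin 0.4022 = 23.71°.
Measured from the interface: 90° − 23.71° = 66.29°.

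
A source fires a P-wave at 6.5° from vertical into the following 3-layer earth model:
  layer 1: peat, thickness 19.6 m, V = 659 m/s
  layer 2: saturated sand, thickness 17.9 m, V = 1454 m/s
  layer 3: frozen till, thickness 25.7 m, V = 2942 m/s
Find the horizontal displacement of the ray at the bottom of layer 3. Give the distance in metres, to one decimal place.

p = sin θ₁/V₁ = sin 6.5°/659 = 1.7178e-04 s/m is conserved through the stack.
Layer 1: θ = 6.50°; offset = 19.6·tan 6.50° = 2.233 m.
Layer 2: sin θ = p·1454 = 0.2498 → θ = 14.46°; offset = 17.9·tan 14.46° = 4.617 m.
Layer 3: sin θ = p·2942 = 0.5054 → θ = 30.36°; offset = 25.7·tan 30.36° = 15.052 m.
Summing the layer offsets gives 21.902 m.

21.9 m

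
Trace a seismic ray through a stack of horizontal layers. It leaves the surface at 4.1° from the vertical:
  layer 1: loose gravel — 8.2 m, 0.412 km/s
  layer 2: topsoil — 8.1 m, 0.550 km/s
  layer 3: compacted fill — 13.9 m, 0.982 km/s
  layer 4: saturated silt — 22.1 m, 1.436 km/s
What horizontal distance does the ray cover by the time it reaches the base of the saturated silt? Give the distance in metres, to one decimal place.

p = sin θ₁/V₁ = sin 4.1°/0.412 = 1.7354e-01 s/km is conserved through the stack.
Layer 1: θ = 4.10°; offset = 8.2·tan 4.10° = 0.588 m.
Layer 2: sin θ = p·0.550 = 0.0954 → θ = 5.48°; offset = 8.1·tan 5.48° = 0.777 m.
Layer 3: sin θ = p·0.982 = 0.1704 → θ = 9.81°; offset = 13.9·tan 9.81° = 2.404 m.
Layer 4: sin θ = p·1.436 = 0.2492 → θ = 14.43°; offset = 22.1·tan 14.43° = 5.687 m.
Summing the layer offsets gives 9.455 m.

9.5 m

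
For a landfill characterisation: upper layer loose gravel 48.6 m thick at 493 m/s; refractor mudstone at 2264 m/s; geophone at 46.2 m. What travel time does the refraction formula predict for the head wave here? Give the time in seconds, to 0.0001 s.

0.2128 s

t = x/V₂ + 2h·√(V₂²−V₁²)/(V₁V₂).
√(V₂²−V₁²) = √(2264²−493²) = 2209.7 m/s; delay term = 2·48.6·2209.7/(493·2264) = 0.19243 s.
t = 46.2/2264 + 0.19243 = 0.21284 s.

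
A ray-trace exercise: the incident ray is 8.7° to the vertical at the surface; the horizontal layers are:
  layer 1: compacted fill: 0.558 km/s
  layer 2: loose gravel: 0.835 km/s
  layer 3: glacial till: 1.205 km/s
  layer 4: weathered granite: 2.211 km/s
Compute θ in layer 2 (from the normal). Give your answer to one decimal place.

Ray parameter p = sin 8.7° / 0.558 = 2.7108e-01 s/km.
sin θ_2 = p·V_2 = 2.7108e-01 × 0.835 = 0.2263.
θ_2 = 13.08° from the vertical.

13.1°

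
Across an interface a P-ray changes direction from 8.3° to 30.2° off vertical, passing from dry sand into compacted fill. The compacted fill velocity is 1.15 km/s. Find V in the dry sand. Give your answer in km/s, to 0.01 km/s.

Snell's law: sin 8.3°/V₁ = sin 30.2°/V₂.
V₁ = V₂·sin 8.3°/sin 30.2° = 1.15 × 0.2870 = 0.33 km/s.

0.33 km/s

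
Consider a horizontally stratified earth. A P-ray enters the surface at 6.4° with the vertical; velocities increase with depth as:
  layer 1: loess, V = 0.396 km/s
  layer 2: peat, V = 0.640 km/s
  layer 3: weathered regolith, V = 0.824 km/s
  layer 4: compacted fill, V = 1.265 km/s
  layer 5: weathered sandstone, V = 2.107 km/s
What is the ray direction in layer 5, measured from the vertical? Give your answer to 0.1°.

Ray parameter p = sin 6.4° / 0.396 = 2.8149e-01 s/km.
sin θ_5 = p·V_5 = 2.8149e-01 × 2.107 = 0.5931.
θ_5 = arcsin 0.5931 = 36.38°.

36.4°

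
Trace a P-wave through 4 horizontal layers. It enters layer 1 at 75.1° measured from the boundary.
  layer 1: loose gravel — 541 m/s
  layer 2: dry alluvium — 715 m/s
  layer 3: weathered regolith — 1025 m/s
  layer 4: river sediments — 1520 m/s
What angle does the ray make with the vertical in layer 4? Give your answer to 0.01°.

46.26°

From the normal: θ₁ = 90° − 75.1° = 14.9°.
Snell's law across each interface conserves sin θ / V, so sin θ_4 = V_4·sin θ₁/V₁.
sin θ_4 = 1520 × sin 14.9° / 541 = 0.7224.
θ_4 = arcsin 0.7224 = 46.26°.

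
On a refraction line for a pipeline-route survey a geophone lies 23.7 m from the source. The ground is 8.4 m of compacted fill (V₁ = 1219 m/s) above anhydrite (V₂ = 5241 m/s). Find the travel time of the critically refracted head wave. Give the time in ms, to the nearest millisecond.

18 ms

θ_c = arcsin(V₁/V₂) = arcsin(1219/5241) = 13.45°, cos θ_c = 0.9726.
Intercept time tᵢ = 2h cos θ_c / V₁ = 2·8.4·0.9726/1219 = 0.01340 s.
t = x/V₂ + tᵢ = 23.7/5241 + 0.01340 = 0.01793 s.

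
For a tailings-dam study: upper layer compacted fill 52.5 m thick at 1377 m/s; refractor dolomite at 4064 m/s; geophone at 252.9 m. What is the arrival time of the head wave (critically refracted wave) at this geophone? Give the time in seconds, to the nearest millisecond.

t = x/V₂ + 2h·√(V₂²−V₁²)/(V₁V₂).
√(V₂²−V₁²) = √(4064²−1377²) = 3823.6 m/s; delay term = 2·52.5·3823.6/(1377·4064) = 0.07174 s.
t = 252.9/4064 + 0.07174 = 0.13397 s.

0.134 s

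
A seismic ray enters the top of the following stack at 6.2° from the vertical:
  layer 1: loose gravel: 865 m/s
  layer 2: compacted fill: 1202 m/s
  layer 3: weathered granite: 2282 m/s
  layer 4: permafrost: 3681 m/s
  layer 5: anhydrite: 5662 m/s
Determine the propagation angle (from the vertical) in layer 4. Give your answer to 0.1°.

Ray parameter p = sin 6.2° / 865 = 1.2485e-04 s/m.
sin θ_4 = p·V_4 = 1.2485e-04 × 3681 = 0.4596.
θ_4 = 27.36° from the vertical.

27.4°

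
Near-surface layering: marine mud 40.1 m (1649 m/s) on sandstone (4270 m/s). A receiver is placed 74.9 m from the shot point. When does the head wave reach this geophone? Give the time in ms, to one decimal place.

t = x/V₂ + 2h·√(V₂²−V₁²)/(V₁V₂).
√(V₂²−V₁²) = √(4270²−1649²) = 3938.7 m/s; delay term = 2·40.1·3938.7/(1649·4270) = 0.04486 s.
t = 74.9/4270 + 0.04486 = 0.06240 s.

62.4 ms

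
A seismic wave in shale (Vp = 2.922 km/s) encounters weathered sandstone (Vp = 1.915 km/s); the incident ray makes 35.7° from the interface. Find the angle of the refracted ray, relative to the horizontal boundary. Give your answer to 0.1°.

Convert to the normal: θ₁ = 90° − 35.7° = 54.3°.
Snell's law: sin θ₂ = (V₂/V₁)·sin θ₁ = (1.915/2.922)·sin 54.3° = 0.5322.
θ₂ = sin⁻¹(0.5322) = 32.16° (from vertical).
From the interface: 90° − 32.16° = 57.84°.

57.8°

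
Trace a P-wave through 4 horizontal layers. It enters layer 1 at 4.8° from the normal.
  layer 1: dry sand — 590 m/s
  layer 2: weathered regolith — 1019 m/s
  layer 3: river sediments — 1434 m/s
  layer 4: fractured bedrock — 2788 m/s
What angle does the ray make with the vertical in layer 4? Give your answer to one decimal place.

23.3°

Ray parameter p = sin 4.8° / 590 = 1.4183e-04 s/m.
sin θ_4 = p·V_4 = 1.4183e-04 × 2788 = 0.3954.
θ_4 = 23.29° from the vertical.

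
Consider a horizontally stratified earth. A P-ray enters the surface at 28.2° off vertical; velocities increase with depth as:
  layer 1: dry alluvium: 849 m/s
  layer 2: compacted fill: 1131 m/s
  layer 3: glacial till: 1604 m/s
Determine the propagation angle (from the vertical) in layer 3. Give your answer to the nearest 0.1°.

63.2°

Ray parameter p = sin 28.2° / 849 = 5.5660e-04 s/m.
sin θ_3 = p·V_3 = 5.5660e-04 × 1604 = 0.8928.
θ_3 = arcsin 0.8928 = 63.22°.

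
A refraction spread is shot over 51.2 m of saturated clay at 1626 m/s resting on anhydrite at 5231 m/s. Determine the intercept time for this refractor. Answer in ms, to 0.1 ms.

59.9 ms

tᵢ = 2h·√(V₂²−V₁²)/(V₁V₂).
√(V₂²−V₁²) = √(5231²−1626²) = 4971.9 m/s.
tᵢ = 2·51.2·4971.9/(1626·5231) = 0.05986 s.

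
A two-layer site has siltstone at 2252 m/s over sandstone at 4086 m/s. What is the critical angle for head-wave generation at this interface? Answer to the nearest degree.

33°

At critical incidence the refracted ray runs along the interface (θ₂ = 90°), so sin θ_c = V₁/V₂.
θ_c = arcsin(2252/4086) = arcsin 0.5512 = 33.45°.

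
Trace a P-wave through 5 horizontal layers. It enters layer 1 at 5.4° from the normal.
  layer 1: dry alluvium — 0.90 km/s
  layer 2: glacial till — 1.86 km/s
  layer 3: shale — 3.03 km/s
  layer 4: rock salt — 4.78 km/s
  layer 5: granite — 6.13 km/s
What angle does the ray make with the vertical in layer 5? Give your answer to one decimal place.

39.9°

Ray parameter p = sin 5.4° / 0.90 = 1.0456e-01 s/km.
sin θ_5 = p·V_5 = 1.0456e-01 × 6.13 = 0.6410.
θ_5 = arcsin 0.6410 = 39.87°.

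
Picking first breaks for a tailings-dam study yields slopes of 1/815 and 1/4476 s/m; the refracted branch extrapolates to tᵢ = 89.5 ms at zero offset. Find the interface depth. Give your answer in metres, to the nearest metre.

37 m

θ_c = arcsin(815/4476) = 10.49°; cos θ_c = 0.9833.
tᵢ = 2h cos θ_c/V₁ ⇒ h = tᵢ·V₁/(2 cos θ_c) = 0.0895·815/(2·0.9833) = 37.09 m.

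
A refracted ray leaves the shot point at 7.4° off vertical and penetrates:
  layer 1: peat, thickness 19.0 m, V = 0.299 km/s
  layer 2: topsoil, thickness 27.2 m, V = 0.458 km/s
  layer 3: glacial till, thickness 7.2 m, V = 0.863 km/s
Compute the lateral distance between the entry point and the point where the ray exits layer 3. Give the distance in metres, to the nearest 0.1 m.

10.8 m

p = sin θ₁/V₁ = sin 7.4°/0.299 = 4.3075e-01 s/km is conserved through the stack.
Layer 1: θ = 7.40°; offset = 19.0·tan 7.40° = 2.468 m.
Layer 2: sin θ = p·0.458 = 0.1973 → θ = 11.38°; offset = 27.2·tan 11.38° = 5.474 m.
Layer 3: sin θ = p·0.863 = 0.3717 → θ = 21.82°; offset = 7.2·tan 21.82° = 2.883 m.
Σ offsets = 10.825 m.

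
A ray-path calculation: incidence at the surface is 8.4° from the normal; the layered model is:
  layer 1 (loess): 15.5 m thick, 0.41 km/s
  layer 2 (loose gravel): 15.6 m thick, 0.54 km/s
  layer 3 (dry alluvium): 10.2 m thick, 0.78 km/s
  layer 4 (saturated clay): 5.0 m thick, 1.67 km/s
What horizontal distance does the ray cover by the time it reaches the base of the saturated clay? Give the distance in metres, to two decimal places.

12.00 m

p = sin θ₁/V₁ = sin 8.4°/0.41 = 3.5630e-01 s/km is conserved through the stack.
Layer 1: θ = 8.40°; offset = 15.5·tan 8.40° = 2.2888 m.
Layer 2: sin θ = p·0.54 = 0.1924 → θ = 11.09°; offset = 15.6·tan 11.09° = 3.0586 m.
Layer 3: sin θ = p·0.78 = 0.2779 → θ = 16.14°; offset = 10.2·tan 16.14° = 2.9510 m.
Layer 4: sin θ = p·1.67 = 0.5950 → θ = 36.51°; offset = 5.0·tan 36.51° = 3.7017 m.
Total horizontal offset = 12.0001 m.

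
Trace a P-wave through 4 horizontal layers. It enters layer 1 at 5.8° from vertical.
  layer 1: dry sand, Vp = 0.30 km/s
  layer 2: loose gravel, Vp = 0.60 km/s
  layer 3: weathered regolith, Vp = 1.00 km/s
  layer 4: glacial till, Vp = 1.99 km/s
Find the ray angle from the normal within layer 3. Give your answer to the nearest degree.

20°

Ray parameter p = sin 5.8° / 0.30 = 3.3685e-01 s/km.
sin θ_3 = p·V_3 = 3.3685e-01 × 1.00 = 0.3369.
θ_3 = arcsin 0.3369 = 19.69°.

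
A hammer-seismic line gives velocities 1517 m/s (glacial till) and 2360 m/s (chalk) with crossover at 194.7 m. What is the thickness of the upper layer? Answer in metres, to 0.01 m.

x_cross = 2h·√((V₂+V₁)/(V₂−V₁)) → h = x_cross / (2·√((V₂+V₁)/(V₂−V₁))).
√((V₂+V₁)/(V₂−V₁)) = √((2360+1517)/(2360−1517)) = 2.1445.
h = 194.7 / (2·2.1445) = 45.39 m.

45.39 m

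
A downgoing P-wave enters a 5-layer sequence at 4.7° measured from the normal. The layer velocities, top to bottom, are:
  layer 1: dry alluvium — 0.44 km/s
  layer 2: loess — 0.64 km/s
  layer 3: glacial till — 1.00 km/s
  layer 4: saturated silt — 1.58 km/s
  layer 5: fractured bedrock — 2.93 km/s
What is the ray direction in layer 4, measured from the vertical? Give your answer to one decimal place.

17.1°

Ray parameter p = sin 4.7° / 0.44 = 1.8622e-01 s/km.
sin θ_4 = p·V_4 = 1.8622e-01 × 1.58 = 0.2942.
θ_4 = arcsin 0.2942 = 17.11°.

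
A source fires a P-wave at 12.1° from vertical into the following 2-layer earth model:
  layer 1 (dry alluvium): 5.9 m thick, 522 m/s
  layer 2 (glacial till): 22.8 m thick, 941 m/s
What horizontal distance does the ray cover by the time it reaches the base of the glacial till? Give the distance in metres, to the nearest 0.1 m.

10.6 m

Apply Snell's law at each interface; in layer i the horizontal offset is hᵢ·tan θᵢ.
Layer 1: θ = 12.10°; offset = 5.9·tan 12.10° = 1.265 m.
Layer 2: sin θ = 941·sin 12.1°/522 = 0.3779, θ = 22.20°; offset = 22.8·tan 22.20° = 9.306 m.
Summing the layer offsets gives 10.570 m.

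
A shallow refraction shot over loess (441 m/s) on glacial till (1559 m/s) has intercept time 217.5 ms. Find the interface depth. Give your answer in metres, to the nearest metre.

50 m

h = tᵢ·V₁·V₂ / (2·√(V₂²−V₁²)).
√(V₂²−V₁²) = √(1559² − 441²) = 1495.3 m/s.
h = 0.2175 s × 441 × 1559 / (2 × 1495.3) = 50.00 m.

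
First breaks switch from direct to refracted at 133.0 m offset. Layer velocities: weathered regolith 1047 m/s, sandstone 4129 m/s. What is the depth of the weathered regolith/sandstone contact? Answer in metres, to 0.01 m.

51.31 m

x_cross = 2h·√((V₂+V₁)/(V₂−V₁)) → h = x_cross / (2·√((V₂+V₁)/(V₂−V₁))).
√((V₂+V₁)/(V₂−V₁)) = √((4129+1047)/(4129−1047)) = 1.2959.
h = 133.0 / (2·1.2959) = 51.31 m.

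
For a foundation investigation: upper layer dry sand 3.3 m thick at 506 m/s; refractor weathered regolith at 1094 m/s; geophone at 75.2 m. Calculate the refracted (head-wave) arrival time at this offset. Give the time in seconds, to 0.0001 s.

0.0803 s

θ_c = arcsin(V₁/V₂) = arcsin(506/1094) = 27.55°, cos θ_c = 0.8866.
Intercept time tᵢ = 2h cos θ_c / V₁ = 2·3.3·0.8866/506 = 0.01156 s.
t = x/V₂ + tᵢ = 75.2/1094 + 0.01156 = 0.08030 s.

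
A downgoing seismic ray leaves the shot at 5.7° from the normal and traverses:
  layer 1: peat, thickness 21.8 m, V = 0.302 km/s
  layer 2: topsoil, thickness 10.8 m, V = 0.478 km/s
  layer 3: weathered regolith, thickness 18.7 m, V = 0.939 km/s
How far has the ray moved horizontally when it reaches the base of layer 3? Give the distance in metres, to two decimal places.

Apply Snell's law at each interface; in layer i the horizontal offset is hᵢ·tan θᵢ.
Layer 1: θ = 5.70°; offset = 21.8·tan 5.70° = 2.1759 m.
Layer 2: sin θ = 0.478·sin 5.7°/0.302 = 0.1572, θ = 9.04°; offset = 10.8·tan 9.04° = 1.7192 m.
Layer 3: sin θ = 0.939·sin 5.7°/0.302 = 0.3088, θ = 17.99°; offset = 18.7·tan 17.99° = 6.0715 m.
Summing the layer offsets gives 9.9666 m.

9.97 m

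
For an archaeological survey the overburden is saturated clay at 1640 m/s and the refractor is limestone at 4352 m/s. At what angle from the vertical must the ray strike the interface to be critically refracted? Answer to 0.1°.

Critical incidence: sin θ_c = V₁/V₂ = 1640/4352 = 0.3768.
θ_c = arcsin 0.3768 = 22.14°.

22.1°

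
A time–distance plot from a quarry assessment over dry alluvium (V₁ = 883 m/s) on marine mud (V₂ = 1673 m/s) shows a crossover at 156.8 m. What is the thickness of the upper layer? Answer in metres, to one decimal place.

43.6 m

h = (x_cross/2)·√((V₂−V₁)/(V₂+V₁)).
(V₂−V₁)/(V₂+V₁) = (1673−883)/(1673+883) = 0.3091; √ = 0.5559.
h = (156.8/2)·0.5559 = 43.59 m.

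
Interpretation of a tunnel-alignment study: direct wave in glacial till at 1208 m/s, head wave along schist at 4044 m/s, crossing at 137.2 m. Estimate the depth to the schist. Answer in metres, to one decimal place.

50.4 m

h = (x_cross/2)·√((V₂−V₁)/(V₂+V₁)).
(V₂−V₁)/(V₂+V₁) = (4044−1208)/(4044+1208) = 0.5400; √ = 0.7348.
h = (137.2/2)·0.7348 = 50.41 m.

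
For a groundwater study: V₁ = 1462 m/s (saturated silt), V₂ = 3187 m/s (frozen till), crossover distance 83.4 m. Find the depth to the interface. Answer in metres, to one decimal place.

x_cross = 2h·√((V₂+V₁)/(V₂−V₁)) → h = x_cross / (2·√((V₂+V₁)/(V₂−V₁))).
√((V₂+V₁)/(V₂−V₁)) = √((3187+1462)/(3187−1462)) = 1.6417.
h = 83.4 / (2·1.6417) = 25.40 m.

25.4 m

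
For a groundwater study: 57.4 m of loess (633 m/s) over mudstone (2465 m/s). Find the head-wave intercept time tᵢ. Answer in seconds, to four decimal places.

0.1753 s

θ_c = arcsin(V₁/V₂) = arcsin(633/2465) = 14.88°; cos θ_c = 0.9665.
tᵢ = 2h·cos θ_c / V₁ = 2·57.4·0.9665 / 633 = 0.17528 s.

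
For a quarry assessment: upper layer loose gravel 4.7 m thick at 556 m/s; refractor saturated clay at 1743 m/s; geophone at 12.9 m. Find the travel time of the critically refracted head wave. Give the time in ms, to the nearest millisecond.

t = x/V₂ + 2h·√(V₂²−V₁²)/(V₁V₂).
√(V₂²−V₁²) = √(1743²−556²) = 1651.9 m/s; delay term = 2·4.7·1651.9/(556·1743) = 0.01602 s.
t = 12.9/1743 + 0.01602 = 0.02342 s.

23 ms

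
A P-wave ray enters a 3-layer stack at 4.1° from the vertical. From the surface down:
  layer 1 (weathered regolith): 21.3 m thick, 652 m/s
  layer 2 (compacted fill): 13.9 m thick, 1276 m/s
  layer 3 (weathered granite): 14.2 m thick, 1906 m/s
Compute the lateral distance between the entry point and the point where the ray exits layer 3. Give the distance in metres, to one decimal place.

6.5 m

Ray parameter p = sin 4.1° / 652 m/s = 1.0966e-04 s/m.
Layer 1: θ = 4.10°; offset = 21.3·tan 4.10° = 1.527 m.
Layer 2: sin θ = p·1276 = 0.1399 → θ = 8.04°; offset = 13.9·tan 8.04° = 1.964 m.
Layer 3: sin θ = p·1906 = 0.2090 → θ = 12.06°; offset = 14.2·tan 12.06° = 3.035 m.
Summing the layer offsets gives 6.526 m.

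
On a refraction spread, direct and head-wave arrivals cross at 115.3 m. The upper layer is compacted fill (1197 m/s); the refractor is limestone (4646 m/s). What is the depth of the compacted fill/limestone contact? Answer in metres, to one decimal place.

h = (x_cross/2)·√((V₂−V₁)/(V₂+V₁)).
(V₂−V₁)/(V₂+V₁) = (4646−1197)/(4646+1197) = 0.5903; √ = 0.7683.
h = (115.3/2)·0.7683 = 44.29 m.

44.3 m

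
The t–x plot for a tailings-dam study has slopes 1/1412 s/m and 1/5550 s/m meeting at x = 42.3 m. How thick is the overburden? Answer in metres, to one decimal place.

16.3 m

h = (x_cross/2)·√((V₂−V₁)/(V₂+V₁)).
(V₂−V₁)/(V₂+V₁) = (5550−1412)/(5550+1412) = 0.5944; √ = 0.7710.
h = (42.3/2)·0.7710 = 16.31 m.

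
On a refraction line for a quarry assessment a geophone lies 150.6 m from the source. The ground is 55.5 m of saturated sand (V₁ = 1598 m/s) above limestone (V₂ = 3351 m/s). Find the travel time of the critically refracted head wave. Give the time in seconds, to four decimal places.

0.1060 s

t = x/V₂ + 2h·√(V₂²−V₁²)/(V₁V₂).
√(V₂²−V₁²) = √(3351²−1598²) = 2945.4 m/s; delay term = 2·55.5·2945.4/(1598·3351) = 0.06106 s.
t = 150.6/3351 + 0.06106 = 0.10600 s.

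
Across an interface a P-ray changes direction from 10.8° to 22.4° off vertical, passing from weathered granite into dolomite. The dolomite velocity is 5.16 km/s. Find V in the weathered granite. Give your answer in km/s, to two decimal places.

2.54 km/s

sin 10.8° = 0.1874; sin 22.4° = 0.3811.
V₁ = V₂·(sin θ₁/sin θ₂) = 5.16·(0.1874/0.3811) = 2.54 km/s.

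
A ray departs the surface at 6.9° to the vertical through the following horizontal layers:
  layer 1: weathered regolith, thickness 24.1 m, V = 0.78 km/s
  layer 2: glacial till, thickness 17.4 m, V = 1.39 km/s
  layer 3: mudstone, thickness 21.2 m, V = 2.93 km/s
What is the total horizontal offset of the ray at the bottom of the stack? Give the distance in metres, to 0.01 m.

Apply Snell's law at each interface; in layer i the horizontal offset is hᵢ·tan θᵢ.
Layer 1: θ = 6.90°; offset = 24.1·tan 6.90° = 2.9164 m.
Layer 2: sin θ = 1.39·sin 6.9°/0.78 = 0.2141, θ = 12.36°; offset = 17.4·tan 12.36° = 3.8136 m.
Layer 3: sin θ = 2.93·sin 6.9°/0.78 = 0.4513, θ = 26.83°; offset = 21.2·tan 26.83° = 10.7210 m.
Total horizontal offset = 17.4510 m.

17.45 m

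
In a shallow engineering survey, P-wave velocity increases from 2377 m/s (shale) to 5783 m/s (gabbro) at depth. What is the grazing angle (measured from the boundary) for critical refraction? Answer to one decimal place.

65.7°

Critical incidence: sin θ_c = V₁/V₂ = 2377/5783 = 0.4110.
θ_c = arcsin 0.4110 = 24.27°.
Measured from the interface: 90° − 24.27° = 65.73°.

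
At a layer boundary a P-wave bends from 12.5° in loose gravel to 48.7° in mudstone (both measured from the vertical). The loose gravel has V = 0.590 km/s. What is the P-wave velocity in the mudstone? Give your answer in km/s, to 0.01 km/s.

2.05 km/s

Snell's law: sin 12.5°/V₁ = sin 48.7°/V₂.
V₂ = V₁·sin 48.7°/sin 12.5° = 0.590 × 3.4710 = 2.05 km/s.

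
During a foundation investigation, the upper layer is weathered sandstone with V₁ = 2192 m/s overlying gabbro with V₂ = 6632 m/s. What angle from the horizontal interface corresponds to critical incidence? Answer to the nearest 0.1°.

At critical incidence the refracted ray runs along the interface (θ₂ = 90°), so sin θ_c = V₁/V₂.
θ_c = arcsin(2192/6632) = arcsin 0.3305 = 19.30°.
Measured from the interface: 90° − 19.30° = 70.70°.

70.7°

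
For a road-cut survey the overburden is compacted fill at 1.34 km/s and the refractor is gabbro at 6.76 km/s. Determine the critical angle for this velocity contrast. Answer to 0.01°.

Critical incidence: sin θ_c = V₁/V₂ = 1.34/6.76 = 0.1982.
θ_c = arcsin 0.1982 = 11.43°.

11.43°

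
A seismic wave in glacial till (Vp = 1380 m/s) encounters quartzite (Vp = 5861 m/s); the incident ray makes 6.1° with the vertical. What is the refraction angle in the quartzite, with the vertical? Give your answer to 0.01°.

26.83°

sin θ₁/V₁ = sin θ₂/V₂ ⇒ sin θ₂ = 5861·sin 6.1°/1380 = 5861·0.1063/1380 = 0.4513.
θ₂ = sin⁻¹(0.4513) = 26.83° (from vertical).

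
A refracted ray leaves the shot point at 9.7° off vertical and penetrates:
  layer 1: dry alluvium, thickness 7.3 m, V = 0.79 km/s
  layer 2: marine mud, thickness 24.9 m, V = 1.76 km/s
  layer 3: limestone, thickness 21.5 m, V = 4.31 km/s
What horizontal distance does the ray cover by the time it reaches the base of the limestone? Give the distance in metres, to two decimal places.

61.53 m

p = sin θ₁/V₁ = sin 9.7°/0.79 = 2.1328e-01 s/km is conserved through the stack.
Layer 1: θ = 9.70°; offset = 7.3·tan 9.70° = 1.2478 m.
Layer 2: sin θ = p·1.76 = 0.3754 → θ = 22.05°; offset = 24.9·tan 22.05° = 10.0841 m.
Layer 3: sin θ = p·4.31 = 0.9192 → θ = 66.81°; offset = 21.5·tan 66.81° = 50.1955 m.
Σ offsets = 61.5274 m.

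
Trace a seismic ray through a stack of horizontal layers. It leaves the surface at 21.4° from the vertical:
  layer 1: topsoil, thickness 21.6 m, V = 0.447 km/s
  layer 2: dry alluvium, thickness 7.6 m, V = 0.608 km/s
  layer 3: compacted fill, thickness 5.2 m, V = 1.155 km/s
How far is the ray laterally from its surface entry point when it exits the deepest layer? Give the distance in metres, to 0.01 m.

Apply Snell's law at each interface; in layer i the horizontal offset is hᵢ·tan θᵢ.
Layer 1: θ = 21.40°; offset = 21.6·tan 21.40° = 8.4649 m.
Layer 2: sin θ = 0.608·sin 21.4°/0.447 = 0.4963, θ = 29.76°; offset = 7.6·tan 29.76° = 4.3447 m.
Layer 3: sin θ = 1.155·sin 21.4°/0.447 = 0.9428, θ = 70.53°; offset = 5.2·tan 70.53° = 14.7069 m.
Total horizontal offset = 27.5165 m.

27.52 m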